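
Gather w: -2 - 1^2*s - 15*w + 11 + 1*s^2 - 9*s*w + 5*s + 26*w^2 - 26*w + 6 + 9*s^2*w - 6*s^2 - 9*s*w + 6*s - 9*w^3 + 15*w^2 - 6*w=-5*s^2 + 10*s - 9*w^3 + 41*w^2 + w*(9*s^2 - 18*s - 47) + 15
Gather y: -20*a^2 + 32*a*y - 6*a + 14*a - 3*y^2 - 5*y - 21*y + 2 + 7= -20*a^2 + 8*a - 3*y^2 + y*(32*a - 26) + 9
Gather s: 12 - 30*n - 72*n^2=-72*n^2 - 30*n + 12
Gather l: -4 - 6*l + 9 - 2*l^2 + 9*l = -2*l^2 + 3*l + 5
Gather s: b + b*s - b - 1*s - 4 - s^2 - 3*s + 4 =-s^2 + s*(b - 4)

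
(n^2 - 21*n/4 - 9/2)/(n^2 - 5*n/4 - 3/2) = (n - 6)/(n - 2)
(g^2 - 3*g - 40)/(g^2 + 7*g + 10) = (g - 8)/(g + 2)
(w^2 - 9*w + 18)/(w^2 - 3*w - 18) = (w - 3)/(w + 3)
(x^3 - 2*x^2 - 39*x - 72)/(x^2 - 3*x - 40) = (x^2 + 6*x + 9)/(x + 5)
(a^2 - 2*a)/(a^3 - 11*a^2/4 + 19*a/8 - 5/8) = 8*a*(a - 2)/(8*a^3 - 22*a^2 + 19*a - 5)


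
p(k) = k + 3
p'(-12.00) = 1.00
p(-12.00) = -9.00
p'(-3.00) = 1.00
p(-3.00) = 0.00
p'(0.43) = 1.00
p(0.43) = 3.43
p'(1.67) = 1.00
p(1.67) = 4.67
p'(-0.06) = 1.00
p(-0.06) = 2.94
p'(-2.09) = 1.00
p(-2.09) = 0.91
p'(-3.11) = 1.00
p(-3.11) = -0.11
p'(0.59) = 1.00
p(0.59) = 3.59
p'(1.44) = 1.00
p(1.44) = 4.44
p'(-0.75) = 1.00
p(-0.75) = 2.25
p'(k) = 1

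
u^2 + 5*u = u*(u + 5)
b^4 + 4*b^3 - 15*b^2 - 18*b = b*(b - 3)*(b + 1)*(b + 6)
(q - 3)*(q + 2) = q^2 - q - 6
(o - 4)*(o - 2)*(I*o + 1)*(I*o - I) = -o^4 + 7*o^3 + I*o^3 - 14*o^2 - 7*I*o^2 + 8*o + 14*I*o - 8*I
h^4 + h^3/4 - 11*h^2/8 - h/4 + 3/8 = (h - 1)*(h - 1/2)*(h + 3/4)*(h + 1)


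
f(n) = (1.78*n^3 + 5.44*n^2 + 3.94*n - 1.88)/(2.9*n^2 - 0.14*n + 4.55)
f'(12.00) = 0.61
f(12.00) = 9.29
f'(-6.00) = 0.57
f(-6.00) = -1.95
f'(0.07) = 1.06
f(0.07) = -0.35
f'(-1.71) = -0.02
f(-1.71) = -0.12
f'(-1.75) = 0.00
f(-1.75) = -0.12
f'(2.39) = 0.91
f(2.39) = 3.03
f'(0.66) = 1.94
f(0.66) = 0.63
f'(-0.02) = 0.79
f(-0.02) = -0.43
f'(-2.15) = 0.18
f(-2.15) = -0.16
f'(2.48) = 0.88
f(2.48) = 3.11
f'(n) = (0.14 - 5.8*n)*(1.78*n^3 + 5.44*n^2 + 3.94*n - 1.88)/(2.9*n^2 - 0.14*n + 4.55)^2 + (5.34*n^2 + 10.88*n + 3.94)/(2.9*n^2 - 0.14*n + 4.55) = (5.162*n^4 - 0.4984*n^3 + 12.1094*n^2 + 60.408*n + 17.6638)/(8.41*n^4 - 0.812*n^3 + 26.4096*n^2 - 1.274*n + 20.7025)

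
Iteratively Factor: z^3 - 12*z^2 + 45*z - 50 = (z - 5)*(z^2 - 7*z + 10) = (z - 5)*(z - 2)*(z - 5)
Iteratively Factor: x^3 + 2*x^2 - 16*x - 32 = (x + 4)*(x^2 - 2*x - 8) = (x - 4)*(x + 4)*(x + 2)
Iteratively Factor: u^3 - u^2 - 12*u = (u + 3)*(u^2 - 4*u) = (u - 4)*(u + 3)*(u)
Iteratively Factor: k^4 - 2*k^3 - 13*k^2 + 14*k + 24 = (k - 4)*(k^3 + 2*k^2 - 5*k - 6) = (k - 4)*(k + 3)*(k^2 - k - 2) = (k - 4)*(k - 2)*(k + 3)*(k + 1)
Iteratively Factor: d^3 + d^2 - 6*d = (d - 2)*(d^2 + 3*d) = d*(d - 2)*(d + 3)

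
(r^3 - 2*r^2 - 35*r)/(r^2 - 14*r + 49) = r*(r + 5)/(r - 7)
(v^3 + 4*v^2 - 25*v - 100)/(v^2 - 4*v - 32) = (v^2 - 25)/(v - 8)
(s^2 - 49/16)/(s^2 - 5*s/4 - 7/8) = (4*s + 7)/(2*(2*s + 1))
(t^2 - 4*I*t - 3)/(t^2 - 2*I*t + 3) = (t - I)/(t + I)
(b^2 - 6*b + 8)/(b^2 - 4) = (b - 4)/(b + 2)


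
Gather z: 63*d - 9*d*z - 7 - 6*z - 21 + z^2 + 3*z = 63*d + z^2 + z*(-9*d - 3) - 28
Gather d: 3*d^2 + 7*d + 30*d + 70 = 3*d^2 + 37*d + 70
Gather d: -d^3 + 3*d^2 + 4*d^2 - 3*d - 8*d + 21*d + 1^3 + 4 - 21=-d^3 + 7*d^2 + 10*d - 16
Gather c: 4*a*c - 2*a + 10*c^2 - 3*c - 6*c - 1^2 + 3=-2*a + 10*c^2 + c*(4*a - 9) + 2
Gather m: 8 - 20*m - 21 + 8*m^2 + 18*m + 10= 8*m^2 - 2*m - 3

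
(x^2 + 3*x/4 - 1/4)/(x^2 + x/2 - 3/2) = (4*x^2 + 3*x - 1)/(2*(2*x^2 + x - 3))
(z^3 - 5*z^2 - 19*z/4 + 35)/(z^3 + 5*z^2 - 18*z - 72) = (z^2 - z - 35/4)/(z^2 + 9*z + 18)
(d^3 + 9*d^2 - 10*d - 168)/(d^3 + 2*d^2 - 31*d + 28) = (d + 6)/(d - 1)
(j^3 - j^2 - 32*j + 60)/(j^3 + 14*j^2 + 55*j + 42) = (j^2 - 7*j + 10)/(j^2 + 8*j + 7)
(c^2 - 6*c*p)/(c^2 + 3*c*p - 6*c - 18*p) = c*(c - 6*p)/(c^2 + 3*c*p - 6*c - 18*p)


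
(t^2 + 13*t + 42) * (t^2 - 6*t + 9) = t^4 + 7*t^3 - 27*t^2 - 135*t + 378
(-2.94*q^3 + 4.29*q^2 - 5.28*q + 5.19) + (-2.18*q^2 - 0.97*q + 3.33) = -2.94*q^3 + 2.11*q^2 - 6.25*q + 8.52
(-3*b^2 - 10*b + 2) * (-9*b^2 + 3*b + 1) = 27*b^4 + 81*b^3 - 51*b^2 - 4*b + 2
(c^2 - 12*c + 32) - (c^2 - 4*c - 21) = 53 - 8*c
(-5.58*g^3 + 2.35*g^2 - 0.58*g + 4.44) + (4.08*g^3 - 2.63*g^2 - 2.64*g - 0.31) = -1.5*g^3 - 0.28*g^2 - 3.22*g + 4.13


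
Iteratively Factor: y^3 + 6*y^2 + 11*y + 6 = (y + 3)*(y^2 + 3*y + 2) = (y + 1)*(y + 3)*(y + 2)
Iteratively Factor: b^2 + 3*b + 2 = (b + 1)*(b + 2)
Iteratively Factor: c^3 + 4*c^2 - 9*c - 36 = (c - 3)*(c^2 + 7*c + 12) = (c - 3)*(c + 3)*(c + 4)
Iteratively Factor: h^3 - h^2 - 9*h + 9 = (h - 1)*(h^2 - 9) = (h - 1)*(h + 3)*(h - 3)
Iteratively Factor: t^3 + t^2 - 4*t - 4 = (t + 1)*(t^2 - 4) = (t + 1)*(t + 2)*(t - 2)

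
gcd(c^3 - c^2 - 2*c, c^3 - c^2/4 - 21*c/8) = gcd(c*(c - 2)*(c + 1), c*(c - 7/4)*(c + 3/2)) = c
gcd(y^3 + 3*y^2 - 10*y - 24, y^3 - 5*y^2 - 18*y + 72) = y^2 + y - 12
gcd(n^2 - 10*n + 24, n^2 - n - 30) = n - 6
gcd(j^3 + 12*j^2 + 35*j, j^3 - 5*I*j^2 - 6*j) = j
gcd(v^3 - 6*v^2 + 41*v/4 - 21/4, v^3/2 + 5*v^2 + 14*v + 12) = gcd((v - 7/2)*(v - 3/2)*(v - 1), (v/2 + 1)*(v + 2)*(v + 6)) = 1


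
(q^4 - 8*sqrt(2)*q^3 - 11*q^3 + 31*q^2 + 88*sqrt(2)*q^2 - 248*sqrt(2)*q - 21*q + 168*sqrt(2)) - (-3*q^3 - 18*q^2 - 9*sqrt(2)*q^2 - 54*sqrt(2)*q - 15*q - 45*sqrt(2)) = q^4 - 8*sqrt(2)*q^3 - 8*q^3 + 49*q^2 + 97*sqrt(2)*q^2 - 194*sqrt(2)*q - 6*q + 213*sqrt(2)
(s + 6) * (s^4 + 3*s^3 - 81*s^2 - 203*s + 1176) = s^5 + 9*s^4 - 63*s^3 - 689*s^2 - 42*s + 7056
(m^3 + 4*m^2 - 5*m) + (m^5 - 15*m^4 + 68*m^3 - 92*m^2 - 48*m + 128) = m^5 - 15*m^4 + 69*m^3 - 88*m^2 - 53*m + 128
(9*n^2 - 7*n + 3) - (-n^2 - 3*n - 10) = 10*n^2 - 4*n + 13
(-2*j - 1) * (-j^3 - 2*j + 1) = 2*j^4 + j^3 + 4*j^2 - 1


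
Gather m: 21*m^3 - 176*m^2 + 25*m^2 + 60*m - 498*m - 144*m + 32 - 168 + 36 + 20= 21*m^3 - 151*m^2 - 582*m - 80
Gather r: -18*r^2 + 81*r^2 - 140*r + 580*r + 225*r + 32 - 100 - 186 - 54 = 63*r^2 + 665*r - 308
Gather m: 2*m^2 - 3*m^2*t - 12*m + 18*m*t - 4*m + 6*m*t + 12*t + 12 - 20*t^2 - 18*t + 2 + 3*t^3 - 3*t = m^2*(2 - 3*t) + m*(24*t - 16) + 3*t^3 - 20*t^2 - 9*t + 14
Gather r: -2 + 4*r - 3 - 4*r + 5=0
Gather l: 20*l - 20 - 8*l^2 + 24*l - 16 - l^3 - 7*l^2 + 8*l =-l^3 - 15*l^2 + 52*l - 36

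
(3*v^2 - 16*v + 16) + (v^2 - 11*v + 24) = 4*v^2 - 27*v + 40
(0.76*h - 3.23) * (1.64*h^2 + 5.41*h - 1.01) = 1.2464*h^3 - 1.1856*h^2 - 18.2419*h + 3.2623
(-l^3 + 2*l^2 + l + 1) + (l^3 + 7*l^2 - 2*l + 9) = 9*l^2 - l + 10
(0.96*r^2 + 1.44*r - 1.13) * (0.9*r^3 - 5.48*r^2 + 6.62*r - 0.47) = 0.864*r^5 - 3.9648*r^4 - 2.553*r^3 + 15.274*r^2 - 8.1574*r + 0.5311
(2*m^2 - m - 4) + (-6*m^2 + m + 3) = -4*m^2 - 1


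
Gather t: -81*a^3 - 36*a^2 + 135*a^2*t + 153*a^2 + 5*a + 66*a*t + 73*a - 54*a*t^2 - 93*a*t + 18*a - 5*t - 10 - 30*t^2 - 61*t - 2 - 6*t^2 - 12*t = -81*a^3 + 117*a^2 + 96*a + t^2*(-54*a - 36) + t*(135*a^2 - 27*a - 78) - 12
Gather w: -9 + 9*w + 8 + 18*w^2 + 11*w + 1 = 18*w^2 + 20*w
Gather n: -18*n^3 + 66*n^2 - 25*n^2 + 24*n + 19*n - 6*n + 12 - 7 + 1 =-18*n^3 + 41*n^2 + 37*n + 6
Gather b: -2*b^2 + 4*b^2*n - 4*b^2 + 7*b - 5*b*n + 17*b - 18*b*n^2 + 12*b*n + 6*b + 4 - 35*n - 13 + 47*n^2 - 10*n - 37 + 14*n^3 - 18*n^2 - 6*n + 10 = b^2*(4*n - 6) + b*(-18*n^2 + 7*n + 30) + 14*n^3 + 29*n^2 - 51*n - 36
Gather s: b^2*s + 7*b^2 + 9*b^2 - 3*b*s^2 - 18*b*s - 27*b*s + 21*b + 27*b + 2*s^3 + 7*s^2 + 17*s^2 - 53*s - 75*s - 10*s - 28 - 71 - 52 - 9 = 16*b^2 + 48*b + 2*s^3 + s^2*(24 - 3*b) + s*(b^2 - 45*b - 138) - 160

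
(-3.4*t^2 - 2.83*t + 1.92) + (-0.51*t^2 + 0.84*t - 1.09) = -3.91*t^2 - 1.99*t + 0.83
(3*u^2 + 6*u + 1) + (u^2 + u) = 4*u^2 + 7*u + 1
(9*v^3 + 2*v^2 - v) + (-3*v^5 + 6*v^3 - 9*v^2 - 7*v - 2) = -3*v^5 + 15*v^3 - 7*v^2 - 8*v - 2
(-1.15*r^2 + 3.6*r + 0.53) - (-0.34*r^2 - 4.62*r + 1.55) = -0.81*r^2 + 8.22*r - 1.02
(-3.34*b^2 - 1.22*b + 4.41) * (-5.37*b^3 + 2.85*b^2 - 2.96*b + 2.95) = 17.9358*b^5 - 2.9676*b^4 - 17.2723*b^3 + 6.3267*b^2 - 16.6526*b + 13.0095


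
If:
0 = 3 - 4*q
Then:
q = 3/4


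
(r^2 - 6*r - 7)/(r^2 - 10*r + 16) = (r^2 - 6*r - 7)/(r^2 - 10*r + 16)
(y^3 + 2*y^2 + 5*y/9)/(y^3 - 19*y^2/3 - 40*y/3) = (y + 1/3)/(y - 8)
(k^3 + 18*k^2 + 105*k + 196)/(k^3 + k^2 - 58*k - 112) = (k^2 + 11*k + 28)/(k^2 - 6*k - 16)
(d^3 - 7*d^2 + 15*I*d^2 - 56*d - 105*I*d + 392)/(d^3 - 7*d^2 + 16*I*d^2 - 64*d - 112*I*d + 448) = (d + 7*I)/(d + 8*I)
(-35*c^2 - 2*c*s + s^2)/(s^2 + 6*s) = (-35*c^2 - 2*c*s + s^2)/(s*(s + 6))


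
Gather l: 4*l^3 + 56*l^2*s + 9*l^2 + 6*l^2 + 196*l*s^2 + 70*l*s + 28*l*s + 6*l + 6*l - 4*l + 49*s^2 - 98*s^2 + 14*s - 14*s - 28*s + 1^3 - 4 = 4*l^3 + l^2*(56*s + 15) + l*(196*s^2 + 98*s + 8) - 49*s^2 - 28*s - 3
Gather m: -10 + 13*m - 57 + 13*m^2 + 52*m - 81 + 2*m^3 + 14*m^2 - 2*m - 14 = 2*m^3 + 27*m^2 + 63*m - 162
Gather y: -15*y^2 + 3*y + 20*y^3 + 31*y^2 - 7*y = 20*y^3 + 16*y^2 - 4*y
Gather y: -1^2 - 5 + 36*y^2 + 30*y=36*y^2 + 30*y - 6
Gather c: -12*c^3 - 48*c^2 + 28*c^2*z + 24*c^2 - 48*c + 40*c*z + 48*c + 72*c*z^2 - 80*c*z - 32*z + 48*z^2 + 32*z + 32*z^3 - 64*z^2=-12*c^3 + c^2*(28*z - 24) + c*(72*z^2 - 40*z) + 32*z^3 - 16*z^2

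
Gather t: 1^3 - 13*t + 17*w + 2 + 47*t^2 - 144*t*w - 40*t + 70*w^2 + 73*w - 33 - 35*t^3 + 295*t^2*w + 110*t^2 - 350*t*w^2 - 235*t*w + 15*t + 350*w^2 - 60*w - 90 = -35*t^3 + t^2*(295*w + 157) + t*(-350*w^2 - 379*w - 38) + 420*w^2 + 30*w - 120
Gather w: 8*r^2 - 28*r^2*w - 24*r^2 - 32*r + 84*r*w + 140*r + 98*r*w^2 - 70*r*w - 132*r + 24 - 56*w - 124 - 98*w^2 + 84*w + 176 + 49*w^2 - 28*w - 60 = -16*r^2 - 24*r + w^2*(98*r - 49) + w*(-28*r^2 + 14*r) + 16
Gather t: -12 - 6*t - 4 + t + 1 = -5*t - 15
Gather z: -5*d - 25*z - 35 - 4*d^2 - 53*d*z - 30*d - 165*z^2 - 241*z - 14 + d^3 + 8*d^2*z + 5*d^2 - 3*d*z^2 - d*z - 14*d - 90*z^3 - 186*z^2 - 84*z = d^3 + d^2 - 49*d - 90*z^3 + z^2*(-3*d - 351) + z*(8*d^2 - 54*d - 350) - 49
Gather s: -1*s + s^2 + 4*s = s^2 + 3*s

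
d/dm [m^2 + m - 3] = 2*m + 1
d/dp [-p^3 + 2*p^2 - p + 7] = -3*p^2 + 4*p - 1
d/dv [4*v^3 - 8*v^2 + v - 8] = 12*v^2 - 16*v + 1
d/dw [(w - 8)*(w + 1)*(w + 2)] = 3*w^2 - 10*w - 22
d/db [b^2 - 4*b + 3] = 2*b - 4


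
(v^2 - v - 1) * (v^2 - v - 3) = v^4 - 2*v^3 - 3*v^2 + 4*v + 3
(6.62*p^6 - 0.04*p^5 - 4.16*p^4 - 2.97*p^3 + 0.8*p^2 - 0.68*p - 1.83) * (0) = 0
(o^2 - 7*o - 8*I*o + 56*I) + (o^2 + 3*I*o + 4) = 2*o^2 - 7*o - 5*I*o + 4 + 56*I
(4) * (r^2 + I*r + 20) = 4*r^2 + 4*I*r + 80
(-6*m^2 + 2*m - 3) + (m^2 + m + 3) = -5*m^2 + 3*m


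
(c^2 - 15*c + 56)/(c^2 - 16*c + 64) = (c - 7)/(c - 8)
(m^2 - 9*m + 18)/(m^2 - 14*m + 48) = (m - 3)/(m - 8)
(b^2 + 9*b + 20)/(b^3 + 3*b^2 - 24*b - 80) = (b + 5)/(b^2 - b - 20)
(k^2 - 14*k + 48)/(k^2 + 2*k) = (k^2 - 14*k + 48)/(k*(k + 2))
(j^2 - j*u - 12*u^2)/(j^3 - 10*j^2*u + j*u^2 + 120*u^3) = (j - 4*u)/(j^2 - 13*j*u + 40*u^2)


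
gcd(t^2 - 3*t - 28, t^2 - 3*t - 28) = t^2 - 3*t - 28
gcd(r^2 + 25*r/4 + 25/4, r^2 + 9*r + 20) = r + 5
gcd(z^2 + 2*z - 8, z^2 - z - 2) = z - 2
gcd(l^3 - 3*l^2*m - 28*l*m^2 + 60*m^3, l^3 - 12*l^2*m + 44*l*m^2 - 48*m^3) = l^2 - 8*l*m + 12*m^2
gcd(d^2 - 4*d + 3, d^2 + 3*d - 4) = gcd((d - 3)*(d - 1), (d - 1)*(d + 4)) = d - 1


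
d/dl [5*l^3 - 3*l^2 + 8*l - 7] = 15*l^2 - 6*l + 8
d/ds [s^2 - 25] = 2*s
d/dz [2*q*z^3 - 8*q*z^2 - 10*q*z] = 2*q*(3*z^2 - 8*z - 5)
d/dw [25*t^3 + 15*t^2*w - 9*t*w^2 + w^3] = 15*t^2 - 18*t*w + 3*w^2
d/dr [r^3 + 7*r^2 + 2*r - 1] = 3*r^2 + 14*r + 2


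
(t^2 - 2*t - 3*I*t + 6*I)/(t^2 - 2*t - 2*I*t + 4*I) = (t - 3*I)/(t - 2*I)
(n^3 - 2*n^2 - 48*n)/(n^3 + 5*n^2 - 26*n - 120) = n*(n - 8)/(n^2 - n - 20)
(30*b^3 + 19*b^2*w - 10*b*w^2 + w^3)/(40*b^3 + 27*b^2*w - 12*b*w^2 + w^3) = (-6*b + w)/(-8*b + w)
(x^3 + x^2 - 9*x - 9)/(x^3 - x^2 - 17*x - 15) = (x - 3)/(x - 5)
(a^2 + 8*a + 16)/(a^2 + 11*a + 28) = (a + 4)/(a + 7)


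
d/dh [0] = 0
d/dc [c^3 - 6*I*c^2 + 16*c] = 3*c^2 - 12*I*c + 16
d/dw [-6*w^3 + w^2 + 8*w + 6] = -18*w^2 + 2*w + 8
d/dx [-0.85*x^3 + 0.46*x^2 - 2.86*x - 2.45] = -2.55*x^2 + 0.92*x - 2.86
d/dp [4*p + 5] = 4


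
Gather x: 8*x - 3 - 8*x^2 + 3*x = -8*x^2 + 11*x - 3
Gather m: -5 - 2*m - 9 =-2*m - 14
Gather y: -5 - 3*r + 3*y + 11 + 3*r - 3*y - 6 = 0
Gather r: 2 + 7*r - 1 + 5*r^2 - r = 5*r^2 + 6*r + 1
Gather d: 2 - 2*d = 2 - 2*d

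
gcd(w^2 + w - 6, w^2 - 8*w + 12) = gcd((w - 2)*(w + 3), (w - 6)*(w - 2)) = w - 2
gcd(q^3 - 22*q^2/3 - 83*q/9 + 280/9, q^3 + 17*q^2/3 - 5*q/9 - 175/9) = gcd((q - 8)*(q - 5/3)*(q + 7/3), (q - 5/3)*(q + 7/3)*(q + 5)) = q^2 + 2*q/3 - 35/9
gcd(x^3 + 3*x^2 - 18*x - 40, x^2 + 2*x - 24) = x - 4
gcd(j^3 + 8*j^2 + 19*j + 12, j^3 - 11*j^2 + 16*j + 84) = 1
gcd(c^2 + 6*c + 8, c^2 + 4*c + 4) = c + 2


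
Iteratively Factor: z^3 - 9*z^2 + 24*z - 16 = (z - 4)*(z^2 - 5*z + 4) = (z - 4)^2*(z - 1)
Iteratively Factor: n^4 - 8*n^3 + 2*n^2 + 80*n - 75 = (n + 3)*(n^3 - 11*n^2 + 35*n - 25) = (n - 1)*(n + 3)*(n^2 - 10*n + 25) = (n - 5)*(n - 1)*(n + 3)*(n - 5)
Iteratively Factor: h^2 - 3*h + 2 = (h - 1)*(h - 2)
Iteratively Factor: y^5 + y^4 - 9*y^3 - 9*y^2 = (y + 3)*(y^4 - 2*y^3 - 3*y^2) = (y - 3)*(y + 3)*(y^3 + y^2) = (y - 3)*(y + 1)*(y + 3)*(y^2) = y*(y - 3)*(y + 1)*(y + 3)*(y)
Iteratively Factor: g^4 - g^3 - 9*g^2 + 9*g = (g + 3)*(g^3 - 4*g^2 + 3*g) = (g - 1)*(g + 3)*(g^2 - 3*g) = (g - 3)*(g - 1)*(g + 3)*(g)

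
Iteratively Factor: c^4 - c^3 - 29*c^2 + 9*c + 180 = (c + 4)*(c^3 - 5*c^2 - 9*c + 45) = (c + 3)*(c + 4)*(c^2 - 8*c + 15) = (c - 5)*(c + 3)*(c + 4)*(c - 3)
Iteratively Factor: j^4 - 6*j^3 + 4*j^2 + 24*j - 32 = (j + 2)*(j^3 - 8*j^2 + 20*j - 16) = (j - 2)*(j + 2)*(j^2 - 6*j + 8) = (j - 4)*(j - 2)*(j + 2)*(j - 2)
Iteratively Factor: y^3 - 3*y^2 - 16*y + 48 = (y - 4)*(y^2 + y - 12) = (y - 4)*(y - 3)*(y + 4)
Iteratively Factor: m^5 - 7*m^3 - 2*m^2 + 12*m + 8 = (m + 1)*(m^4 - m^3 - 6*m^2 + 4*m + 8) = (m + 1)*(m + 2)*(m^3 - 3*m^2 + 4) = (m - 2)*(m + 1)*(m + 2)*(m^2 - m - 2) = (m - 2)^2*(m + 1)*(m + 2)*(m + 1)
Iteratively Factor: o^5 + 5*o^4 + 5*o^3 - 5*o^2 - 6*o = (o + 2)*(o^4 + 3*o^3 - o^2 - 3*o) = (o - 1)*(o + 2)*(o^3 + 4*o^2 + 3*o) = o*(o - 1)*(o + 2)*(o^2 + 4*o + 3) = o*(o - 1)*(o + 2)*(o + 3)*(o + 1)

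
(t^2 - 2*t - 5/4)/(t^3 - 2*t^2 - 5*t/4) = 1/t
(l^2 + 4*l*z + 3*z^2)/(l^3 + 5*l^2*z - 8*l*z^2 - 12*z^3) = (-l - 3*z)/(-l^2 - 4*l*z + 12*z^2)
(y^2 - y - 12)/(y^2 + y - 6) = (y - 4)/(y - 2)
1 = 1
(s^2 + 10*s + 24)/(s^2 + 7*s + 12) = (s + 6)/(s + 3)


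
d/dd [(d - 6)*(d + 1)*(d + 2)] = 3*d^2 - 6*d - 16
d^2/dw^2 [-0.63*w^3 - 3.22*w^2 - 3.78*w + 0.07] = -3.78*w - 6.44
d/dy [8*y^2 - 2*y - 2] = 16*y - 2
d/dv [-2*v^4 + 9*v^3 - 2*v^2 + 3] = v*(-8*v^2 + 27*v - 4)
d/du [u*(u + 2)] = 2*u + 2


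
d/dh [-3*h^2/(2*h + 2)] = 3*h*(-h - 2)/(2*(h + 1)^2)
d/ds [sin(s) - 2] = cos(s)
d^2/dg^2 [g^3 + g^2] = 6*g + 2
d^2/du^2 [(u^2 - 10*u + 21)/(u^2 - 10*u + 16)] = 30*(u^2 - 10*u + 28)/(u^6 - 30*u^5 + 348*u^4 - 1960*u^3 + 5568*u^2 - 7680*u + 4096)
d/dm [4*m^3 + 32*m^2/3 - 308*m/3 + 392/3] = 12*m^2 + 64*m/3 - 308/3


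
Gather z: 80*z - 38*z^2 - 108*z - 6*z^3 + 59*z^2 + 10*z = -6*z^3 + 21*z^2 - 18*z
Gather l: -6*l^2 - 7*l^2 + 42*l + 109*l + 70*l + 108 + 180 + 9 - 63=-13*l^2 + 221*l + 234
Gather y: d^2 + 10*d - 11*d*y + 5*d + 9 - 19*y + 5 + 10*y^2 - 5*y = d^2 + 15*d + 10*y^2 + y*(-11*d - 24) + 14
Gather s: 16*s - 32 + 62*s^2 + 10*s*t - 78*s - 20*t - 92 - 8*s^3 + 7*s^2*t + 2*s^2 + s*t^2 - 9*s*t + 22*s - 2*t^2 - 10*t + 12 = -8*s^3 + s^2*(7*t + 64) + s*(t^2 + t - 40) - 2*t^2 - 30*t - 112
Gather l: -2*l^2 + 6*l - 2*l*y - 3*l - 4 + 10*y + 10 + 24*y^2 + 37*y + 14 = -2*l^2 + l*(3 - 2*y) + 24*y^2 + 47*y + 20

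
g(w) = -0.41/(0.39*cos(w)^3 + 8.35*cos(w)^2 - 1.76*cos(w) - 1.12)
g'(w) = -0.41*(1.17*sin(w)*cos(w)^2 + 16.7*sin(w)*cos(w) - 1.76*sin(w))/(0.39*cos(w)^3 + 8.35*cos(w)^2 - 1.76*cos(w) - 1.12)^2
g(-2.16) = -0.17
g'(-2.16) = -0.65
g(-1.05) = -3.43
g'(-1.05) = 170.08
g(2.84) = -0.05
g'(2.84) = 0.03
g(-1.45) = 0.34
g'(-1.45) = 0.07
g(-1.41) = 0.35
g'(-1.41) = 0.27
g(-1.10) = 2.50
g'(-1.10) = 82.35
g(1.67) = 0.47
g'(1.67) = 1.86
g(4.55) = 0.66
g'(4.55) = -4.68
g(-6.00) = -0.08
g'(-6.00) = -0.06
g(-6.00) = -0.08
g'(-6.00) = -0.06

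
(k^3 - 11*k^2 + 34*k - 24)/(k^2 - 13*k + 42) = (k^2 - 5*k + 4)/(k - 7)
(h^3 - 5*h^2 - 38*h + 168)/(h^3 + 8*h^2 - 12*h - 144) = (h - 7)/(h + 6)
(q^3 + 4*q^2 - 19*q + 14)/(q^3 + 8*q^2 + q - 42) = (q - 1)/(q + 3)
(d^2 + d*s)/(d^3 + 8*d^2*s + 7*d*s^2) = 1/(d + 7*s)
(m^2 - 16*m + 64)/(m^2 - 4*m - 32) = (m - 8)/(m + 4)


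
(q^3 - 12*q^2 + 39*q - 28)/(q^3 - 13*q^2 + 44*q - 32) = (q - 7)/(q - 8)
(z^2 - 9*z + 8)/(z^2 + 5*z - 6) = (z - 8)/(z + 6)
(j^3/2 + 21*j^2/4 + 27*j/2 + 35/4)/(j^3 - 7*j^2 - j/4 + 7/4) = (2*j^3 + 21*j^2 + 54*j + 35)/(4*j^3 - 28*j^2 - j + 7)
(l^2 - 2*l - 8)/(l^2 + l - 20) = (l + 2)/(l + 5)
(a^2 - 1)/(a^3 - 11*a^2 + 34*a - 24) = (a + 1)/(a^2 - 10*a + 24)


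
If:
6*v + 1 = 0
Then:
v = -1/6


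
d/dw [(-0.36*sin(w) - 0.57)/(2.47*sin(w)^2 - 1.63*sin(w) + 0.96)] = (0.8892*sin(w)^2 + 2.8158*sin(w) - 1.2747)*cos(w)/(6.1009*sin(w)^4 - 8.0522*sin(w)^3 + 7.3993*sin(w)^2 - 3.1296*sin(w) + 0.9216)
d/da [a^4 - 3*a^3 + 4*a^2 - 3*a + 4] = 4*a^3 - 9*a^2 + 8*a - 3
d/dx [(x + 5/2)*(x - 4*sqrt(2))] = 2*x - 4*sqrt(2) + 5/2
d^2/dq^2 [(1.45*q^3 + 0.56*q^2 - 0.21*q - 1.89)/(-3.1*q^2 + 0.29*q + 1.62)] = (-11.77837*q^3 + 88.01622*q^2 - 26.69922*q + 16.164414)/(29.791*q^6 - 8.3607*q^5 - 45.92247*q^4 + 8.713891*q^3 + 23.998194*q^2 - 2.283228*q - 4.251528)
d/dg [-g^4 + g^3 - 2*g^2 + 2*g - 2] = -4*g^3 + 3*g^2 - 4*g + 2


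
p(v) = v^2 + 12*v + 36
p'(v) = 2*v + 12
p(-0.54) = 29.81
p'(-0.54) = 10.92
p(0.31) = 39.82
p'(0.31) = 12.62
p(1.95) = 63.20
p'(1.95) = 15.90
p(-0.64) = 28.73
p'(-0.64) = 10.72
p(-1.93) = 16.56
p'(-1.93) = 8.14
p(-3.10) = 8.41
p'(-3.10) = 5.80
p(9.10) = 228.01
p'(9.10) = 30.20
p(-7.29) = 1.66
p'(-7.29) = -2.58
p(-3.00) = 9.00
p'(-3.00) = 6.00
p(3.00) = 81.00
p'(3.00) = 18.00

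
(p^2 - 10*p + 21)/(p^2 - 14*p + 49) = (p - 3)/(p - 7)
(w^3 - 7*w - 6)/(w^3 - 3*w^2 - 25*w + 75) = (w^2 + 3*w + 2)/(w^2 - 25)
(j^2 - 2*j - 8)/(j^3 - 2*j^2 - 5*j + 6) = (j - 4)/(j^2 - 4*j + 3)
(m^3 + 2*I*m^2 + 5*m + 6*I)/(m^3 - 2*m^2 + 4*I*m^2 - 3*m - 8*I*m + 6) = (m - 2*I)/(m - 2)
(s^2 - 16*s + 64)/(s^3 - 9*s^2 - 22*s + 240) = (s - 8)/(s^2 - s - 30)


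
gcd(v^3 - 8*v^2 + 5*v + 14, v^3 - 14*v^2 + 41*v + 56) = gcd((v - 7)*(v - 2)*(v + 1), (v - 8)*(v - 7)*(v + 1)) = v^2 - 6*v - 7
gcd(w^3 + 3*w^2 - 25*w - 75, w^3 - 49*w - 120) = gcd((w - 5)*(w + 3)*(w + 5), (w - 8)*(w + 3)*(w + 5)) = w^2 + 8*w + 15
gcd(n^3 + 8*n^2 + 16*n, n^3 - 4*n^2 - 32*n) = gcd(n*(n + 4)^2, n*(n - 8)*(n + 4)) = n^2 + 4*n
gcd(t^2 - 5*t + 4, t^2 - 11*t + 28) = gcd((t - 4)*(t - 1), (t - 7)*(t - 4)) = t - 4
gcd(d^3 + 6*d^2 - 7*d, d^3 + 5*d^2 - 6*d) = d^2 - d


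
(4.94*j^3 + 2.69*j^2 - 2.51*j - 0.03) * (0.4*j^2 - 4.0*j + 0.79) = 1.976*j^5 - 18.684*j^4 - 7.8614*j^3 + 12.1531*j^2 - 1.8629*j - 0.0237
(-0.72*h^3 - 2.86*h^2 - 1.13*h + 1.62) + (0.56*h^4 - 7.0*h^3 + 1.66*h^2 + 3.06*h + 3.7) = 0.56*h^4 - 7.72*h^3 - 1.2*h^2 + 1.93*h + 5.32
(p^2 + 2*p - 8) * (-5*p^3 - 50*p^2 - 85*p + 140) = -5*p^5 - 60*p^4 - 145*p^3 + 370*p^2 + 960*p - 1120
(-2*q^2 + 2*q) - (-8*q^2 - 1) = 6*q^2 + 2*q + 1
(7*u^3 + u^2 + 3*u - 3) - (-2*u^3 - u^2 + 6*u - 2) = 9*u^3 + 2*u^2 - 3*u - 1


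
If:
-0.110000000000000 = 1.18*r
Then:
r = -0.09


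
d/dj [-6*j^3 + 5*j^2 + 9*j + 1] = -18*j^2 + 10*j + 9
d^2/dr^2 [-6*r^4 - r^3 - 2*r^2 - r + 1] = -72*r^2 - 6*r - 4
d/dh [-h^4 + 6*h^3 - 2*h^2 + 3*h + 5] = -4*h^3 + 18*h^2 - 4*h + 3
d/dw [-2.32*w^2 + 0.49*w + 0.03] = 0.49 - 4.64*w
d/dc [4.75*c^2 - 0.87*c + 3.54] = 9.5*c - 0.87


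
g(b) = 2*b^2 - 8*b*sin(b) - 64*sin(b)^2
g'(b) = -8*b*cos(b) + 4*b - 128*sin(b)*cos(b) - 8*sin(b)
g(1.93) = -63.10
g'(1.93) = 47.78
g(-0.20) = -2.76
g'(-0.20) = 27.28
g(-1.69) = -70.81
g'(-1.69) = -15.54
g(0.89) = -42.59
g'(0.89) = -69.74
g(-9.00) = 121.46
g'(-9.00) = -146.37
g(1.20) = -61.66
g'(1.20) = -49.36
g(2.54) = -19.10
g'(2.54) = 82.11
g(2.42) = -29.00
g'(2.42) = 82.41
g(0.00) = 0.00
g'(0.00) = 0.00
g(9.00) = 121.46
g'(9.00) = 146.37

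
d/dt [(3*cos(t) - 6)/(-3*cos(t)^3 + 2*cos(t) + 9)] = 12*(-34*sin(t) - 6*sin(2*t) + 18*sin(3*t) - 3*sin(4*t))/(-cos(t) - 3*cos(3*t) + 36)^2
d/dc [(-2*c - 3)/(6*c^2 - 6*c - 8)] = (6*c^2 + 18*c - 1)/(2*(9*c^4 - 18*c^3 - 15*c^2 + 24*c + 16))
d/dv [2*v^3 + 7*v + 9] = 6*v^2 + 7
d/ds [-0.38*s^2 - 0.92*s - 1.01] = -0.76*s - 0.92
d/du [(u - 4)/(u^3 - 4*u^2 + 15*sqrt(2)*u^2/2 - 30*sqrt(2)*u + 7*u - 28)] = (-4*u - 15*sqrt(2))/(2*u^4 + 30*sqrt(2)*u^3 + 253*u^2 + 210*sqrt(2)*u + 98)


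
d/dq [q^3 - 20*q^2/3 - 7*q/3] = 3*q^2 - 40*q/3 - 7/3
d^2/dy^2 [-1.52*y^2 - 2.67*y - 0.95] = -3.04000000000000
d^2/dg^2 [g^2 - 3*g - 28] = 2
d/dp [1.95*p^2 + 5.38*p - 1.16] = 3.9*p + 5.38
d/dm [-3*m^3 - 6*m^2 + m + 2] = -9*m^2 - 12*m + 1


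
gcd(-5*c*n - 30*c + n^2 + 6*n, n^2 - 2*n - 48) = n + 6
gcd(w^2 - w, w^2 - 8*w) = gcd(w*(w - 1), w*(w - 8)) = w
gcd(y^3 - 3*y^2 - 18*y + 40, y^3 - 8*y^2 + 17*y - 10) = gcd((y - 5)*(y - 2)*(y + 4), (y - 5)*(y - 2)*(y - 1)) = y^2 - 7*y + 10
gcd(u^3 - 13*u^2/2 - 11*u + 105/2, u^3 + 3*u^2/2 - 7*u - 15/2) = u^2 + u/2 - 15/2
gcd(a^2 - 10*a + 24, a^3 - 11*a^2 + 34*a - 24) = a^2 - 10*a + 24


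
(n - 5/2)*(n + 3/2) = n^2 - n - 15/4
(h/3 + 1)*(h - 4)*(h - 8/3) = h^3/3 - 11*h^2/9 - 28*h/9 + 32/3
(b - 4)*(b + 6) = b^2 + 2*b - 24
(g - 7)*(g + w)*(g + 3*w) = g^3 + 4*g^2*w - 7*g^2 + 3*g*w^2 - 28*g*w - 21*w^2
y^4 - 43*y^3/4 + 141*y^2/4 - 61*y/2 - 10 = (y - 5)*(y - 4)*(y - 2)*(y + 1/4)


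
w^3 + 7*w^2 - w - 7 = (w - 1)*(w + 1)*(w + 7)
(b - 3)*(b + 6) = b^2 + 3*b - 18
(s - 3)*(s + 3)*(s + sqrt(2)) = s^3 + sqrt(2)*s^2 - 9*s - 9*sqrt(2)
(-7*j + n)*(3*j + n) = -21*j^2 - 4*j*n + n^2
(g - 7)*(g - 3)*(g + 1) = g^3 - 9*g^2 + 11*g + 21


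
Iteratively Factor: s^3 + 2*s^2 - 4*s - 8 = (s - 2)*(s^2 + 4*s + 4) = (s - 2)*(s + 2)*(s + 2)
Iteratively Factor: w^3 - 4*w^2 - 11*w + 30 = (w - 5)*(w^2 + w - 6) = (w - 5)*(w - 2)*(w + 3)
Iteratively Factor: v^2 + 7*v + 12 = (v + 4)*(v + 3)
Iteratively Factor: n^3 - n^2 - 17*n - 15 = (n - 5)*(n^2 + 4*n + 3) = (n - 5)*(n + 3)*(n + 1)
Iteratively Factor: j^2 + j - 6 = (j + 3)*(j - 2)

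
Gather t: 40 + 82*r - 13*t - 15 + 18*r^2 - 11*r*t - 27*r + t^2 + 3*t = 18*r^2 + 55*r + t^2 + t*(-11*r - 10) + 25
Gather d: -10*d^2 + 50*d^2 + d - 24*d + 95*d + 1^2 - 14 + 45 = 40*d^2 + 72*d + 32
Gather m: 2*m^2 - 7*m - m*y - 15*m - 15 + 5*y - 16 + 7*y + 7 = 2*m^2 + m*(-y - 22) + 12*y - 24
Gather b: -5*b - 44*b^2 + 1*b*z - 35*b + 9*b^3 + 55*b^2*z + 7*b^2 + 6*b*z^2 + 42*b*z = 9*b^3 + b^2*(55*z - 37) + b*(6*z^2 + 43*z - 40)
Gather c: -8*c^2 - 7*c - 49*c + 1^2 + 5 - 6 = -8*c^2 - 56*c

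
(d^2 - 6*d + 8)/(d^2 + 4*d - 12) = (d - 4)/(d + 6)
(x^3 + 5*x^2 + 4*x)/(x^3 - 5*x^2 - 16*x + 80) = x*(x + 1)/(x^2 - 9*x + 20)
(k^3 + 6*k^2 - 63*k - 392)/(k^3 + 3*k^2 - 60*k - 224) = (k + 7)/(k + 4)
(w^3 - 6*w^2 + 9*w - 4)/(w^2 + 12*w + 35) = (w^3 - 6*w^2 + 9*w - 4)/(w^2 + 12*w + 35)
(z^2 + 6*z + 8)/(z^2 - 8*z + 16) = (z^2 + 6*z + 8)/(z^2 - 8*z + 16)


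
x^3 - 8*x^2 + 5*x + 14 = (x - 7)*(x - 2)*(x + 1)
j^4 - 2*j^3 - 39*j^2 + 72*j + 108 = (j - 6)*(j - 3)*(j + 1)*(j + 6)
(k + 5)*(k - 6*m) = k^2 - 6*k*m + 5*k - 30*m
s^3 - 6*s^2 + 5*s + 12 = (s - 4)*(s - 3)*(s + 1)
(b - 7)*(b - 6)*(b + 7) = b^3 - 6*b^2 - 49*b + 294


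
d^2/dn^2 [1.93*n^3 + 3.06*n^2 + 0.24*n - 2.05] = 11.58*n + 6.12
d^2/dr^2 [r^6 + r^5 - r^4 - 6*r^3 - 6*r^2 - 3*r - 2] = 30*r^4 + 20*r^3 - 12*r^2 - 36*r - 12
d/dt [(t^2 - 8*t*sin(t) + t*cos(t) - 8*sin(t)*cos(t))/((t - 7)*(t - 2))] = ((t - 7)*(t - 2)*(-t*sin(t) - 8*t*cos(t) + 2*t - 8*sin(t) + cos(t) - 8*cos(2*t)) + (t - 7)*(-t^2 + 8*t*sin(t) - t*cos(t) + 4*sin(2*t)) + (t - 2)*(-t^2 + 8*t*sin(t) - t*cos(t) + 4*sin(2*t)))/((t - 7)^2*(t - 2)^2)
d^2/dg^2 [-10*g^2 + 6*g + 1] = -20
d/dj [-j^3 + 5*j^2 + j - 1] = -3*j^2 + 10*j + 1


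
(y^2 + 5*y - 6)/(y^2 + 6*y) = (y - 1)/y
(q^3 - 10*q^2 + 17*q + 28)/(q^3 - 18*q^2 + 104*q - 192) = (q^2 - 6*q - 7)/(q^2 - 14*q + 48)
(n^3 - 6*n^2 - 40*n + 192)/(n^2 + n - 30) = (n^2 - 12*n + 32)/(n - 5)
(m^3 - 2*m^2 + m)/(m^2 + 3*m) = (m^2 - 2*m + 1)/(m + 3)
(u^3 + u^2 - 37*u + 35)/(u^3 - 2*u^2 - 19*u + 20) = (u + 7)/(u + 4)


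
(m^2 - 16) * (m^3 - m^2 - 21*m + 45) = m^5 - m^4 - 37*m^3 + 61*m^2 + 336*m - 720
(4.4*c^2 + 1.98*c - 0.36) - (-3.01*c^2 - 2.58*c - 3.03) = 7.41*c^2 + 4.56*c + 2.67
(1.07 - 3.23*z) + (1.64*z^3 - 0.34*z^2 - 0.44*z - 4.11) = 1.64*z^3 - 0.34*z^2 - 3.67*z - 3.04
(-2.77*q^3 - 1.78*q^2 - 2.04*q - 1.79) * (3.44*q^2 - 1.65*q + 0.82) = -9.5288*q^5 - 1.5527*q^4 - 6.352*q^3 - 4.2512*q^2 + 1.2807*q - 1.4678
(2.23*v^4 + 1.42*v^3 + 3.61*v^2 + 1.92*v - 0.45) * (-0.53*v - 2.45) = -1.1819*v^5 - 6.2161*v^4 - 5.3923*v^3 - 9.8621*v^2 - 4.4655*v + 1.1025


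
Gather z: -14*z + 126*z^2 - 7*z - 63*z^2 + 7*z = 63*z^2 - 14*z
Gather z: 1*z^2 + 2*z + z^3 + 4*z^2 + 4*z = z^3 + 5*z^2 + 6*z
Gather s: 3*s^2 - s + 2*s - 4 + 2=3*s^2 + s - 2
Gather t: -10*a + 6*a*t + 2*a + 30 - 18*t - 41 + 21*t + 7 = -8*a + t*(6*a + 3) - 4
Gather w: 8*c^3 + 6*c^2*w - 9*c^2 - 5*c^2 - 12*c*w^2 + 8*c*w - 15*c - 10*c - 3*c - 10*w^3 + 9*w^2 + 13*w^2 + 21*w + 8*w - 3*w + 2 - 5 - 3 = 8*c^3 - 14*c^2 - 28*c - 10*w^3 + w^2*(22 - 12*c) + w*(6*c^2 + 8*c + 26) - 6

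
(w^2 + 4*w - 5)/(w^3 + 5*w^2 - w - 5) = 1/(w + 1)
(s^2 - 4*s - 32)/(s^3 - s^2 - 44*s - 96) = 1/(s + 3)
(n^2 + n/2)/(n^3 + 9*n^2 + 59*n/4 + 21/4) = 2*n/(2*n^2 + 17*n + 21)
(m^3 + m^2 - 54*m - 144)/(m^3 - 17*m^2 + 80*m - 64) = (m^2 + 9*m + 18)/(m^2 - 9*m + 8)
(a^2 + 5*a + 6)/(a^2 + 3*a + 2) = (a + 3)/(a + 1)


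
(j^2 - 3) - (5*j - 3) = j^2 - 5*j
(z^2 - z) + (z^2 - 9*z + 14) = 2*z^2 - 10*z + 14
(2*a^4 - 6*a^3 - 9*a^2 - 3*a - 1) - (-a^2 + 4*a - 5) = 2*a^4 - 6*a^3 - 8*a^2 - 7*a + 4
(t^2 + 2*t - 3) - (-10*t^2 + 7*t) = 11*t^2 - 5*t - 3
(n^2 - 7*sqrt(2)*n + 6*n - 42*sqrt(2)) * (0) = 0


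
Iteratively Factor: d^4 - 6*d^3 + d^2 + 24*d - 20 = (d + 2)*(d^3 - 8*d^2 + 17*d - 10) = (d - 1)*(d + 2)*(d^2 - 7*d + 10) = (d - 2)*(d - 1)*(d + 2)*(d - 5)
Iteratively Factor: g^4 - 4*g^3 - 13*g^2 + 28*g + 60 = (g + 2)*(g^3 - 6*g^2 - g + 30) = (g - 5)*(g + 2)*(g^2 - g - 6) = (g - 5)*(g + 2)^2*(g - 3)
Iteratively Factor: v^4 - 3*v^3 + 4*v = (v - 2)*(v^3 - v^2 - 2*v) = (v - 2)*(v + 1)*(v^2 - 2*v) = (v - 2)^2*(v + 1)*(v)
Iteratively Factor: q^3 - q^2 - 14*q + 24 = (q - 2)*(q^2 + q - 12) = (q - 3)*(q - 2)*(q + 4)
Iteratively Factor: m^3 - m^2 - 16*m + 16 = (m + 4)*(m^2 - 5*m + 4) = (m - 4)*(m + 4)*(m - 1)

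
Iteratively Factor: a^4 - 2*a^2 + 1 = (a - 1)*(a^3 + a^2 - a - 1) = (a - 1)*(a + 1)*(a^2 - 1) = (a - 1)^2*(a + 1)*(a + 1)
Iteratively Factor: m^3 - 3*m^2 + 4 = (m + 1)*(m^2 - 4*m + 4) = (m - 2)*(m + 1)*(m - 2)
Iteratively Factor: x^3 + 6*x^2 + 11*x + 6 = (x + 3)*(x^2 + 3*x + 2) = (x + 1)*(x + 3)*(x + 2)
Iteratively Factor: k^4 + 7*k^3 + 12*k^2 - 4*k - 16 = (k + 2)*(k^3 + 5*k^2 + 2*k - 8) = (k + 2)*(k + 4)*(k^2 + k - 2) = (k - 1)*(k + 2)*(k + 4)*(k + 2)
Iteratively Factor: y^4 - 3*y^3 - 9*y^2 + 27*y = (y - 3)*(y^3 - 9*y) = y*(y - 3)*(y^2 - 9) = y*(y - 3)*(y + 3)*(y - 3)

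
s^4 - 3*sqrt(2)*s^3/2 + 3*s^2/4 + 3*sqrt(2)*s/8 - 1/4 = (s - 1/2)*(s + 1/2)*(s - sqrt(2))*(s - sqrt(2)/2)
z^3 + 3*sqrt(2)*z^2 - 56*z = z*(z - 4*sqrt(2))*(z + 7*sqrt(2))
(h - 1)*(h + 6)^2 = h^3 + 11*h^2 + 24*h - 36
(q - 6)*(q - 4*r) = q^2 - 4*q*r - 6*q + 24*r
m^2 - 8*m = m*(m - 8)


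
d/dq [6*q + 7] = 6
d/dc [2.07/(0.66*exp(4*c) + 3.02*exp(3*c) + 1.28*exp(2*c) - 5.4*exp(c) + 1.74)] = (-5.4648*exp(3*c) - 18.7542*exp(2*c) - 5.2992*exp(c) + 11.178)*exp(c)/(0.66*exp(4*c) + 3.02*exp(3*c) + 1.28*exp(2*c) - 5.4*exp(c) + 1.74)^2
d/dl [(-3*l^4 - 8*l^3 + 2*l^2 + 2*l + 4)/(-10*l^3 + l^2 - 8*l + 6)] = 2*(15*l^6 - 3*l^5 + 42*l^4 + 48*l^3 - 21*l^2 + 8*l + 22)/(100*l^6 - 20*l^5 + 161*l^4 - 136*l^3 + 76*l^2 - 96*l + 36)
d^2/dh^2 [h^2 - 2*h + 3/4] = 2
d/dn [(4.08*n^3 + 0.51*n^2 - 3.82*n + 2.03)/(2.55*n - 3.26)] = (20.808*n^3 - 38.6019*n^2 - 3.3252*n + 7.2767)/(6.5025*n^2 - 16.626*n + 10.6276)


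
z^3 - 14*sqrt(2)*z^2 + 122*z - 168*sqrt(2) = (z - 7*sqrt(2))*(z - 4*sqrt(2))*(z - 3*sqrt(2))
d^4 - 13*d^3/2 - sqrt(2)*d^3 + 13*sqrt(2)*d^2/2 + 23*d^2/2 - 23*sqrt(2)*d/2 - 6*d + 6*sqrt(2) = (d - 4)*(d - 3/2)*(d - 1)*(d - sqrt(2))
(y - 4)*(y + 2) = y^2 - 2*y - 8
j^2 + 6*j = j*(j + 6)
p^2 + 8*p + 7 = (p + 1)*(p + 7)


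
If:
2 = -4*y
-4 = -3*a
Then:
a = 4/3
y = -1/2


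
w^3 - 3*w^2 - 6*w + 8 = (w - 4)*(w - 1)*(w + 2)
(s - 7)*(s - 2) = s^2 - 9*s + 14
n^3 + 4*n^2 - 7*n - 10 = (n - 2)*(n + 1)*(n + 5)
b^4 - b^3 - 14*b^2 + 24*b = b*(b - 3)*(b - 2)*(b + 4)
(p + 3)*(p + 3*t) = p^2 + 3*p*t + 3*p + 9*t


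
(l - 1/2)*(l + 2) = l^2 + 3*l/2 - 1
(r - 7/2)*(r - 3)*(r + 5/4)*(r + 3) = r^4 - 9*r^3/4 - 107*r^2/8 + 81*r/4 + 315/8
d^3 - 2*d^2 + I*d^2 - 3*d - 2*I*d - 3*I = (d - 3)*(d + 1)*(d + I)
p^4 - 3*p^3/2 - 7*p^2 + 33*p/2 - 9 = (p - 2)*(p - 3/2)*(p - 1)*(p + 3)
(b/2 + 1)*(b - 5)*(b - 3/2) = b^3/2 - 9*b^2/4 - 11*b/4 + 15/2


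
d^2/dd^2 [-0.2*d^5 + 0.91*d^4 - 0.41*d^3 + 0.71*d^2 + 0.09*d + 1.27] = -4.0*d^3 + 10.92*d^2 - 2.46*d + 1.42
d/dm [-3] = 0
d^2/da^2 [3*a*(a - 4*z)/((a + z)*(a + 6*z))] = 6*z*(-11*a^3 - 18*a^2*z + 72*a*z^2 + 204*z^3)/(a^6 + 21*a^5*z + 165*a^4*z^2 + 595*a^3*z^3 + 990*a^2*z^4 + 756*a*z^5 + 216*z^6)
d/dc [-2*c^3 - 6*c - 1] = -6*c^2 - 6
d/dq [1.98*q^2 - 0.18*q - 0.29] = 3.96*q - 0.18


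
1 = 1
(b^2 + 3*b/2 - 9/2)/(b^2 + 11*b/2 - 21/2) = (b + 3)/(b + 7)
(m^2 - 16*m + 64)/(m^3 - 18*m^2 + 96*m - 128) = 1/(m - 2)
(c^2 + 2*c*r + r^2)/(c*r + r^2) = (c + r)/r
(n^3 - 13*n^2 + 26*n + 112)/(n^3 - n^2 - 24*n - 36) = (n^2 - 15*n + 56)/(n^2 - 3*n - 18)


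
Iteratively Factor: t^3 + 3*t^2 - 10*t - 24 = (t + 2)*(t^2 + t - 12) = (t - 3)*(t + 2)*(t + 4)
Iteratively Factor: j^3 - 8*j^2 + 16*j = (j - 4)*(j^2 - 4*j) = (j - 4)^2*(j)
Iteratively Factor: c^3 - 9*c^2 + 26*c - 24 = (c - 2)*(c^2 - 7*c + 12) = (c - 4)*(c - 2)*(c - 3)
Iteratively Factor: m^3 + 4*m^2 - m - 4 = (m + 4)*(m^2 - 1) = (m + 1)*(m + 4)*(m - 1)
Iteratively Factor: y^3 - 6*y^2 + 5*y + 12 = (y - 4)*(y^2 - 2*y - 3) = (y - 4)*(y + 1)*(y - 3)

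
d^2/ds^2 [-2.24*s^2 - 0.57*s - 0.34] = -4.48000000000000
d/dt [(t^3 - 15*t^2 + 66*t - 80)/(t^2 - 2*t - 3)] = (t^4 - 4*t^3 - 45*t^2 + 250*t - 358)/(t^4 - 4*t^3 - 2*t^2 + 12*t + 9)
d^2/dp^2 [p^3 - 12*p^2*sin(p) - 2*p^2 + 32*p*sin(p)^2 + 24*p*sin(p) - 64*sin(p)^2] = 12*p^2*sin(p) - 24*p*sin(p) - 48*p*cos(p) + 64*p*cos(2*p) + 6*p - 24*sin(p) + 64*sin(2*p) + 48*cos(p) - 128*cos(2*p) - 4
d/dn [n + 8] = 1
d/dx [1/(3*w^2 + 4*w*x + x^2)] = 2*(-2*w - x)/(3*w^2 + 4*w*x + x^2)^2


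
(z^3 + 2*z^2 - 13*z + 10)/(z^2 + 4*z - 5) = z - 2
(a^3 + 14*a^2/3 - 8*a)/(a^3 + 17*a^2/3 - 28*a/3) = (a + 6)/(a + 7)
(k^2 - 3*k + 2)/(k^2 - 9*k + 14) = (k - 1)/(k - 7)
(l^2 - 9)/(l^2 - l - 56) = (9 - l^2)/(-l^2 + l + 56)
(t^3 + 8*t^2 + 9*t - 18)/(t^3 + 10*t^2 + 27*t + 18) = (t - 1)/(t + 1)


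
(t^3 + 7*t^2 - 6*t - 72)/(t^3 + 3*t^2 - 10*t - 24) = (t + 6)/(t + 2)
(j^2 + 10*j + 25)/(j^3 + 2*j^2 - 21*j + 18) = (j^2 + 10*j + 25)/(j^3 + 2*j^2 - 21*j + 18)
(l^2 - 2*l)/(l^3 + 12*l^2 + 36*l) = (l - 2)/(l^2 + 12*l + 36)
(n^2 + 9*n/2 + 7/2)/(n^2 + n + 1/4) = 2*(2*n^2 + 9*n + 7)/(4*n^2 + 4*n + 1)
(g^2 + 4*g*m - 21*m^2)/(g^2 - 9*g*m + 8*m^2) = (g^2 + 4*g*m - 21*m^2)/(g^2 - 9*g*m + 8*m^2)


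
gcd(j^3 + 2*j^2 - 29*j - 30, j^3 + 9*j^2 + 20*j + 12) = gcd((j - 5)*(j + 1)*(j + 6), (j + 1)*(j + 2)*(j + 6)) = j^2 + 7*j + 6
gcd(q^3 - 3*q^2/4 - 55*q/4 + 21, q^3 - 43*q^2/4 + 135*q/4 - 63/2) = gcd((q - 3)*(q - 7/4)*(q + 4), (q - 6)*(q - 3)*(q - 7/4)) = q^2 - 19*q/4 + 21/4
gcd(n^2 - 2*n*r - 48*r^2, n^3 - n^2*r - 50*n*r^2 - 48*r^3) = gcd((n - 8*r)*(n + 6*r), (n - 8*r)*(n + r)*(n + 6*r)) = -n^2 + 2*n*r + 48*r^2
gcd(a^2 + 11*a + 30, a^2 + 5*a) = a + 5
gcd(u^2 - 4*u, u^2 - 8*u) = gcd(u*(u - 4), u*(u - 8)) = u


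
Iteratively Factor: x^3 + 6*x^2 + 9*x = (x + 3)*(x^2 + 3*x) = x*(x + 3)*(x + 3)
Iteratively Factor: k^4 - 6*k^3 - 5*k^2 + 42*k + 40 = (k + 1)*(k^3 - 7*k^2 + 2*k + 40) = (k - 4)*(k + 1)*(k^2 - 3*k - 10) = (k - 5)*(k - 4)*(k + 1)*(k + 2)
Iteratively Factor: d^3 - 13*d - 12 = (d - 4)*(d^2 + 4*d + 3) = (d - 4)*(d + 3)*(d + 1)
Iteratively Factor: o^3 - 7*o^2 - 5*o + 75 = (o - 5)*(o^2 - 2*o - 15) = (o - 5)^2*(o + 3)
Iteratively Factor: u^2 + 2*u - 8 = (u - 2)*(u + 4)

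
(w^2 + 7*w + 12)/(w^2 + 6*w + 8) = (w + 3)/(w + 2)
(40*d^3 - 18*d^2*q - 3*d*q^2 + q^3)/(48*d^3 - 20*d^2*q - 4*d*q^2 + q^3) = (-5*d + q)/(-6*d + q)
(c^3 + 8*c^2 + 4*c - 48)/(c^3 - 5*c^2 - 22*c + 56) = (c + 6)/(c - 7)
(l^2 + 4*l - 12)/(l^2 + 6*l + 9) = (l^2 + 4*l - 12)/(l^2 + 6*l + 9)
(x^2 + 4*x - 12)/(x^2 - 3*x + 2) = (x + 6)/(x - 1)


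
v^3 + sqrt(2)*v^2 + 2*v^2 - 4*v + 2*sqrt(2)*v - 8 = (v + 2)*(v - sqrt(2))*(v + 2*sqrt(2))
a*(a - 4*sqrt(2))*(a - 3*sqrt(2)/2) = a^3 - 11*sqrt(2)*a^2/2 + 12*a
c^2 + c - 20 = (c - 4)*(c + 5)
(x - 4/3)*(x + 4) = x^2 + 8*x/3 - 16/3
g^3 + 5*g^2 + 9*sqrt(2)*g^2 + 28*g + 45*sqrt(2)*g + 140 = (g + 5)*(g + 2*sqrt(2))*(g + 7*sqrt(2))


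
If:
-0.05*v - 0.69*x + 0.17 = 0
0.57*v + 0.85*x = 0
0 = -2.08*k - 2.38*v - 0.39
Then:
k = 0.28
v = -0.41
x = 0.28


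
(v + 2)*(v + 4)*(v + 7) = v^3 + 13*v^2 + 50*v + 56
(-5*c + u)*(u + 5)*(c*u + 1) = -5*c^2*u^2 - 25*c^2*u + c*u^3 + 5*c*u^2 - 5*c*u - 25*c + u^2 + 5*u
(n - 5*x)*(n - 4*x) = n^2 - 9*n*x + 20*x^2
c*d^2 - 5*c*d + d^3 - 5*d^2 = d*(c + d)*(d - 5)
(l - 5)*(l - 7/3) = l^2 - 22*l/3 + 35/3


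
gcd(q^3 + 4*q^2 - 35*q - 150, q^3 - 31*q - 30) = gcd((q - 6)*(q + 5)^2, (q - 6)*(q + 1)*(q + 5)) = q^2 - q - 30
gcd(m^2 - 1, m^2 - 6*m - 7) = m + 1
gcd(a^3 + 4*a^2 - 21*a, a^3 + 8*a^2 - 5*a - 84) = a^2 + 4*a - 21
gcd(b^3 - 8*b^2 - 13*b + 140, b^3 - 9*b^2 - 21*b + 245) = b - 7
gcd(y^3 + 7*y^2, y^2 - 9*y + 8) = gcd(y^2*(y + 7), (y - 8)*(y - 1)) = 1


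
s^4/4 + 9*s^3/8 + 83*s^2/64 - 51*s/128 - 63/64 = (s/4 + 1/2)*(s - 3/4)*(s + 3/2)*(s + 7/4)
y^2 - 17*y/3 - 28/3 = (y - 7)*(y + 4/3)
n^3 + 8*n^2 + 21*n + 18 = (n + 2)*(n + 3)^2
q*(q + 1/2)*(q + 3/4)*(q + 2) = q^4 + 13*q^3/4 + 23*q^2/8 + 3*q/4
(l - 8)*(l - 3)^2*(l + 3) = l^4 - 11*l^3 + 15*l^2 + 99*l - 216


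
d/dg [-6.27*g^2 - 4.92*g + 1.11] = -12.54*g - 4.92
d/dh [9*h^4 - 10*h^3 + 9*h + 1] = 36*h^3 - 30*h^2 + 9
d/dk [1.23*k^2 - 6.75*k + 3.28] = 2.46*k - 6.75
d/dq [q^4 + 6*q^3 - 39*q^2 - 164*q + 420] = 4*q^3 + 18*q^2 - 78*q - 164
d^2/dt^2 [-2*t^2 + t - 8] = -4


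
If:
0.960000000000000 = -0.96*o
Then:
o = -1.00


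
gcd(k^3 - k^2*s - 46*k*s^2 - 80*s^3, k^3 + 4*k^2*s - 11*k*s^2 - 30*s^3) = k^2 + 7*k*s + 10*s^2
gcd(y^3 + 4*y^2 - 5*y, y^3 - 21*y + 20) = y^2 + 4*y - 5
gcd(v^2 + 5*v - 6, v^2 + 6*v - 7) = v - 1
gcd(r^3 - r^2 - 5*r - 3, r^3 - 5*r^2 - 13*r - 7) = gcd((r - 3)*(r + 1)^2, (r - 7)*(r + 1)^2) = r^2 + 2*r + 1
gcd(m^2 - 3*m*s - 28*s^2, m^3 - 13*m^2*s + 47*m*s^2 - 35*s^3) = -m + 7*s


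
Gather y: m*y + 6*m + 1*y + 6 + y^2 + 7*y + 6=6*m + y^2 + y*(m + 8) + 12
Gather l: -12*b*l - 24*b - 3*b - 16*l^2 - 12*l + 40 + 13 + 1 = -27*b - 16*l^2 + l*(-12*b - 12) + 54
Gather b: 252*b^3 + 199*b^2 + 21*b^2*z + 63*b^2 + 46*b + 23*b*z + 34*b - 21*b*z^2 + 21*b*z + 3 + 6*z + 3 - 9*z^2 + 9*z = 252*b^3 + b^2*(21*z + 262) + b*(-21*z^2 + 44*z + 80) - 9*z^2 + 15*z + 6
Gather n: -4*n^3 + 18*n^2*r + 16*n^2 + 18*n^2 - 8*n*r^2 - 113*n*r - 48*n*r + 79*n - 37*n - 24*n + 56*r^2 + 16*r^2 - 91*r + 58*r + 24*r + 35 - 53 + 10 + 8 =-4*n^3 + n^2*(18*r + 34) + n*(-8*r^2 - 161*r + 18) + 72*r^2 - 9*r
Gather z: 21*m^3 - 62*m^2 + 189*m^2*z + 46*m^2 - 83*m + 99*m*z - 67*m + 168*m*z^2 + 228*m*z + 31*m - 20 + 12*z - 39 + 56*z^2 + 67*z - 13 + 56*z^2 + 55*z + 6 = 21*m^3 - 16*m^2 - 119*m + z^2*(168*m + 112) + z*(189*m^2 + 327*m + 134) - 66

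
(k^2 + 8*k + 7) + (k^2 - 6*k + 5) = 2*k^2 + 2*k + 12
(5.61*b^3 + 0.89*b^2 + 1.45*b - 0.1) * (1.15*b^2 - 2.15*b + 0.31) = 6.4515*b^5 - 11.038*b^4 + 1.4931*b^3 - 2.9566*b^2 + 0.6645*b - 0.031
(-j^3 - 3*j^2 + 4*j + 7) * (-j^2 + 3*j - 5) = j^5 - 8*j^3 + 20*j^2 + j - 35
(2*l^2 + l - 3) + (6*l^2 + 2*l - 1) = 8*l^2 + 3*l - 4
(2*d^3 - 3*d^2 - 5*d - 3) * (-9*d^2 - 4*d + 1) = -18*d^5 + 19*d^4 + 59*d^3 + 44*d^2 + 7*d - 3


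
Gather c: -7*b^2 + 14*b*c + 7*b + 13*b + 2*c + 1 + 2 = -7*b^2 + 20*b + c*(14*b + 2) + 3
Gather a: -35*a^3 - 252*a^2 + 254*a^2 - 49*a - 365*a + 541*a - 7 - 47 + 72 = -35*a^3 + 2*a^2 + 127*a + 18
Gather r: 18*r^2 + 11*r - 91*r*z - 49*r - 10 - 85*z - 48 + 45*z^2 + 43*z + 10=18*r^2 + r*(-91*z - 38) + 45*z^2 - 42*z - 48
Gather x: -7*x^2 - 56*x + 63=-7*x^2 - 56*x + 63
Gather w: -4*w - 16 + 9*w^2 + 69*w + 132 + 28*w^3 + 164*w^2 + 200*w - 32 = 28*w^3 + 173*w^2 + 265*w + 84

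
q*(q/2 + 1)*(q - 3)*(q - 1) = q^4/2 - q^3 - 5*q^2/2 + 3*q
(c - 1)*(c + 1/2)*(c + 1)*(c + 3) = c^4 + 7*c^3/2 + c^2/2 - 7*c/2 - 3/2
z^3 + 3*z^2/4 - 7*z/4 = z*(z - 1)*(z + 7/4)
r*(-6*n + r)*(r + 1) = -6*n*r^2 - 6*n*r + r^3 + r^2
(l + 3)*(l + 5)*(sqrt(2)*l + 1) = sqrt(2)*l^3 + l^2 + 8*sqrt(2)*l^2 + 8*l + 15*sqrt(2)*l + 15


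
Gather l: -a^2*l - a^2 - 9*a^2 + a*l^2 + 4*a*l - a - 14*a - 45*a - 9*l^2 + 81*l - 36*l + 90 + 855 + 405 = -10*a^2 - 60*a + l^2*(a - 9) + l*(-a^2 + 4*a + 45) + 1350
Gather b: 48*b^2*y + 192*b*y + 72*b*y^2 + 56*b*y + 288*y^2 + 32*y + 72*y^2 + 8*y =48*b^2*y + b*(72*y^2 + 248*y) + 360*y^2 + 40*y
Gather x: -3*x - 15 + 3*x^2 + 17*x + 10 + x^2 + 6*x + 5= 4*x^2 + 20*x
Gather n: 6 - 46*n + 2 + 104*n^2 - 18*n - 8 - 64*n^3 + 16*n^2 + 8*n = -64*n^3 + 120*n^2 - 56*n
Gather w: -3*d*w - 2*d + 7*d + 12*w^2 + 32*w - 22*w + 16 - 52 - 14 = 5*d + 12*w^2 + w*(10 - 3*d) - 50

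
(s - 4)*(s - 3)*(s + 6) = s^3 - s^2 - 30*s + 72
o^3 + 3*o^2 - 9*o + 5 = (o - 1)^2*(o + 5)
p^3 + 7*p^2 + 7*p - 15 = (p - 1)*(p + 3)*(p + 5)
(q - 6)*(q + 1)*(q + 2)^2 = q^4 - q^3 - 22*q^2 - 44*q - 24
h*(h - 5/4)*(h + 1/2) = h^3 - 3*h^2/4 - 5*h/8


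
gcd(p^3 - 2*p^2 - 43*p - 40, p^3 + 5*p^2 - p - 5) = p^2 + 6*p + 5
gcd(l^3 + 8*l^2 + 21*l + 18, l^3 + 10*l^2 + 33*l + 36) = l^2 + 6*l + 9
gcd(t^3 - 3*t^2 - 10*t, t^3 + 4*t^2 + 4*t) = t^2 + 2*t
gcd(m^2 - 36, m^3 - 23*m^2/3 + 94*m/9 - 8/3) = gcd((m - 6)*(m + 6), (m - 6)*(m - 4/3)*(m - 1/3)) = m - 6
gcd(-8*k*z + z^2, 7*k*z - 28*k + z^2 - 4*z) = 1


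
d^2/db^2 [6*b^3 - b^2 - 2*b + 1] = 36*b - 2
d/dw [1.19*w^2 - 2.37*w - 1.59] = 2.38*w - 2.37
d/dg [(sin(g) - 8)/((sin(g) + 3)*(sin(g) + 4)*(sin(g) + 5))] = 2*(-sin(g)^3 + 6*sin(g)^2 + 96*sin(g) + 218)*cos(g)/((sin(g) + 3)^2*(sin(g) + 4)^2*(sin(g) + 5)^2)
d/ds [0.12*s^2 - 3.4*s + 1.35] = 0.24*s - 3.4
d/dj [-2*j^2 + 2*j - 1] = 2 - 4*j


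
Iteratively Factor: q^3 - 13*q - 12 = (q + 1)*(q^2 - q - 12) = (q - 4)*(q + 1)*(q + 3)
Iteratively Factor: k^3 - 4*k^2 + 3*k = (k - 1)*(k^2 - 3*k) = (k - 3)*(k - 1)*(k)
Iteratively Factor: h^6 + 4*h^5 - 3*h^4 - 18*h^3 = (h + 3)*(h^5 + h^4 - 6*h^3) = h*(h + 3)*(h^4 + h^3 - 6*h^2) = h^2*(h + 3)*(h^3 + h^2 - 6*h) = h^2*(h + 3)^2*(h^2 - 2*h) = h^3*(h + 3)^2*(h - 2)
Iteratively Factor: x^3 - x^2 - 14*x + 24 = (x - 3)*(x^2 + 2*x - 8) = (x - 3)*(x - 2)*(x + 4)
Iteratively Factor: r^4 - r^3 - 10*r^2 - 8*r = (r - 4)*(r^3 + 3*r^2 + 2*r) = (r - 4)*(r + 1)*(r^2 + 2*r) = (r - 4)*(r + 1)*(r + 2)*(r)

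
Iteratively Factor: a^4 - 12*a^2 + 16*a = (a - 2)*(a^3 + 2*a^2 - 8*a) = (a - 2)^2*(a^2 + 4*a) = a*(a - 2)^2*(a + 4)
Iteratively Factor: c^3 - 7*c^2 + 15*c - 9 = (c - 1)*(c^2 - 6*c + 9) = (c - 3)*(c - 1)*(c - 3)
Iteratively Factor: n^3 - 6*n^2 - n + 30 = (n - 3)*(n^2 - 3*n - 10) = (n - 3)*(n + 2)*(n - 5)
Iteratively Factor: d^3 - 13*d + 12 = (d - 3)*(d^2 + 3*d - 4) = (d - 3)*(d + 4)*(d - 1)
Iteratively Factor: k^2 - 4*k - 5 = (k + 1)*(k - 5)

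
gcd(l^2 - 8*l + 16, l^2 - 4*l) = l - 4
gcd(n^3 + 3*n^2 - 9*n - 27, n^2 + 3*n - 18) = n - 3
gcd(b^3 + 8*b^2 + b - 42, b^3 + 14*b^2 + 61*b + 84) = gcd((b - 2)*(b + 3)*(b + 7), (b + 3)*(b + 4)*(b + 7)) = b^2 + 10*b + 21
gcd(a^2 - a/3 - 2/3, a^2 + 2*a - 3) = a - 1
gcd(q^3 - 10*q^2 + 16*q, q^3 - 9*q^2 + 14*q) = q^2 - 2*q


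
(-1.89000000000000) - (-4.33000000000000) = 2.44000000000000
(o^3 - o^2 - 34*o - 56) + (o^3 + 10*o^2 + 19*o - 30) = 2*o^3 + 9*o^2 - 15*o - 86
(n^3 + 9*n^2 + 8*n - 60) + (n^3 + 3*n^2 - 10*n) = 2*n^3 + 12*n^2 - 2*n - 60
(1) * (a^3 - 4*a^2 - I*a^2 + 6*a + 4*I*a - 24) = a^3 - 4*a^2 - I*a^2 + 6*a + 4*I*a - 24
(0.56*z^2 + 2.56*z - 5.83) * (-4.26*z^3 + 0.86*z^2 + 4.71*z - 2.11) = -2.3856*z^5 - 10.424*z^4 + 29.675*z^3 + 5.8622*z^2 - 32.8609*z + 12.3013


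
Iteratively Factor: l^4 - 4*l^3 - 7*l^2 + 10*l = (l + 2)*(l^3 - 6*l^2 + 5*l) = (l - 5)*(l + 2)*(l^2 - l) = l*(l - 5)*(l + 2)*(l - 1)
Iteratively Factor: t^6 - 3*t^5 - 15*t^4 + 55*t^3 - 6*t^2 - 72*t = (t + 4)*(t^5 - 7*t^4 + 13*t^3 + 3*t^2 - 18*t) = (t + 1)*(t + 4)*(t^4 - 8*t^3 + 21*t^2 - 18*t) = (t - 3)*(t + 1)*(t + 4)*(t^3 - 5*t^2 + 6*t) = (t - 3)^2*(t + 1)*(t + 4)*(t^2 - 2*t) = (t - 3)^2*(t - 2)*(t + 1)*(t + 4)*(t)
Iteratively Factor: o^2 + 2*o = (o + 2)*(o)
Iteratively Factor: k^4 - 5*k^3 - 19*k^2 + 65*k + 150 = (k + 2)*(k^3 - 7*k^2 - 5*k + 75) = (k - 5)*(k + 2)*(k^2 - 2*k - 15) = (k - 5)^2*(k + 2)*(k + 3)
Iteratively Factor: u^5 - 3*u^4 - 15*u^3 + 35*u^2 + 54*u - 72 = (u + 3)*(u^4 - 6*u^3 + 3*u^2 + 26*u - 24) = (u - 3)*(u + 3)*(u^3 - 3*u^2 - 6*u + 8) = (u - 3)*(u - 1)*(u + 3)*(u^2 - 2*u - 8) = (u - 3)*(u - 1)*(u + 2)*(u + 3)*(u - 4)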